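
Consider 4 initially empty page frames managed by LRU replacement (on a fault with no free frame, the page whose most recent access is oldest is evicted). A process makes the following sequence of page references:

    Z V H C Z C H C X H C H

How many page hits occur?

Z: fault, frames [Z]
V: fault, frames [Z, V]
H: fault, frames [Z, V, H]
C: fault, frames [Z, V, H, C]
Z: hit
C: hit
H: hit
C: hit
X: fault, evict V, frames [Z, H, C, X]
H: hit
C: hit
H: hit
Hits: 7.

7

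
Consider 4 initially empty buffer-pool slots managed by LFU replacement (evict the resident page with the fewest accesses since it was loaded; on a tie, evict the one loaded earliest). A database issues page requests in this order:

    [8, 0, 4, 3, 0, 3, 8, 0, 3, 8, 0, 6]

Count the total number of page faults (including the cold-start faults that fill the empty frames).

5

8 → fault, frames {8}
0 → fault, frames {8,0}
4 → fault, frames {8,0,4}
3 → fault, frames {8,0,4,3}
0 → hit
3 → hit
8 → hit
0 → hit
3 → hit
8 → hit
0 → hit
6 → fault, evict 4, frames {8,0,3,6}
Page faults: 5.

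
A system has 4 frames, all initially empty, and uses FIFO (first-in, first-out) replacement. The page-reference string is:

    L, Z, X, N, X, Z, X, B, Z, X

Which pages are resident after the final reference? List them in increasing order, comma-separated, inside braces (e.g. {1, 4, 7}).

{B, N, X, Z}

L → miss, frames {L}
Z → miss, frames {L,Z}
X → miss, frames {L,Z,X}
N → miss, frames {L,Z,X,N}
X → hit
Z → hit
X → hit
B → miss, evict L, frames {Z,X,N,B}
Z → hit
X → hit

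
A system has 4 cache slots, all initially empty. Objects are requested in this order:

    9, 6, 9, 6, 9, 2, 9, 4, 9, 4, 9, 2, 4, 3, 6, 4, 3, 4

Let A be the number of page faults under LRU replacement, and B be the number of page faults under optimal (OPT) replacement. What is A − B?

Under LRU: F F . . . F . F . . . . . F F . . . → 6 faults.
Under OPT: F F . . . F . F . . . . . F . . . . → 5 faults.
A − B = 6 − 5 = 1.

1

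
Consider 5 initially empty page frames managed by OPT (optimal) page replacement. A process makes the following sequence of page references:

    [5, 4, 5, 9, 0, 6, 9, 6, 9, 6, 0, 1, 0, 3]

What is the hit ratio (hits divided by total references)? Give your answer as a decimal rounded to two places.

5 -> fault, frames (5)
4 -> fault, frames (5 4)
5 -> hit
9 -> fault, frames (5 4 9)
0 -> fault, frames (5 4 9 0)
6 -> fault, frames (5 4 9 0 6)
9 -> hit
6 -> hit
9 -> hit
6 -> hit
0 -> hit
1 -> fault, evict 6, frames (5 4 9 0 1)
0 -> hit
3 -> fault, evict 1, frames (5 4 9 0 3)
Hits: 7 of 14 references → 7/14 = 0.5000.

0.50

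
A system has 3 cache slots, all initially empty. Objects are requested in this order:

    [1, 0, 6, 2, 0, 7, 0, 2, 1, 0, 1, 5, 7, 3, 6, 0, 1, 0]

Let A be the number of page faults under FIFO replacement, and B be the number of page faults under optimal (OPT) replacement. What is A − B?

3

Under FIFO: F F F F . F F . F . . F F F F F F . → 13 faults.
Under OPT: F F F F . F . . F . . F . F F . F . → 10 faults.
A − B = 13 − 10 = 3.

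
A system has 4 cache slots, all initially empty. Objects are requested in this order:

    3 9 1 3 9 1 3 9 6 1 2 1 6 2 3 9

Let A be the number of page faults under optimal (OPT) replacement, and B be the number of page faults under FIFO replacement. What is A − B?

Under OPT: F F F . . . . . F . F . . . . F → 6 faults.
Under FIFO: F F F . . . . . F . F . . . F F → 7 faults.
A − B = 6 − 7 = -1.

-1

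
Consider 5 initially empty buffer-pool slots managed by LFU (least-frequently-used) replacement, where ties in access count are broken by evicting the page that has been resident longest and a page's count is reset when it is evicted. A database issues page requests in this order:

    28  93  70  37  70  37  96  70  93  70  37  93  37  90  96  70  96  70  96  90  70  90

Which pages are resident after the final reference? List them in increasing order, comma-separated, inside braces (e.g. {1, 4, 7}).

28 -> fault, frames [28]
93 -> fault, frames [28, 93]
70 -> fault, frames [28, 93, 70]
37 -> fault, frames [28, 93, 70, 37]
70 -> hit
37 -> hit
96 -> fault, frames [28, 93, 70, 37, 96]
70 -> hit
93 -> hit
70 -> hit
37 -> hit
93 -> hit
37 -> hit
90 -> fault, evict 28, frames [93, 70, 37, 96, 90]
96 -> hit
70 -> hit
96 -> hit
70 -> hit
96 -> hit
90 -> hit
70 -> hit
90 -> hit

{37, 70, 90, 93, 96}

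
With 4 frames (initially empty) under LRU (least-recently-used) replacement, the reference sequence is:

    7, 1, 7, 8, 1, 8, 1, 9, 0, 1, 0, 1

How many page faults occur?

5

7: fault, frames {7}
1: fault, frames {7,1}
7: hit
8: fault, frames {1,7,8}
1: hit
8: hit
1: hit
9: fault, frames {7,8,1,9}
0: fault, evict 7, frames {8,1,9,0}
1: hit
0: hit
1: hit
Page faults: 5.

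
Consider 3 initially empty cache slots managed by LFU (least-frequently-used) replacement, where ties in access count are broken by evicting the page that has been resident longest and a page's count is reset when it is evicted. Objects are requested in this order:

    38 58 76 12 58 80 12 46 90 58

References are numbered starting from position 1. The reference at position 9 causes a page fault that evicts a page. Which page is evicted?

pos 1: 38 -> fault, frames (38)
pos 2: 58 -> fault, frames (38 58)
pos 3: 76 -> fault, frames (38 58 76)
pos 4: 12 -> fault, evict 38, frames (58 76 12)
pos 5: 58 -> hit
pos 6: 80 -> fault, evict 76, frames (58 12 80)
pos 7: 12 -> hit
pos 8: 46 -> fault, evict 80, frames (58 12 46)
pos 9: 90 -> fault, evict 46, frames (58 12 90)
At position 9, page 46 is evicted.

46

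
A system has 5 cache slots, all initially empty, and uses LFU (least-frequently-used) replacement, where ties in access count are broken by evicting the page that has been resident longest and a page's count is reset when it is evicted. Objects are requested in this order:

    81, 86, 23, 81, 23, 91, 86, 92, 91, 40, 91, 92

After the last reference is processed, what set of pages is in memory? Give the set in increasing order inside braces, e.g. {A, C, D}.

81 → fault, frames (81)
86 → fault, frames (81 86)
23 → fault, frames (81 86 23)
81 → hit
23 → hit
91 → fault, frames (81 86 23 91)
86 → hit
92 → fault, frames (81 86 23 91 92)
91 → hit
40 → fault, evict 92, frames (81 86 23 91 40)
91 → hit
92 → fault, evict 40, frames (81 86 23 91 92)

{23, 81, 86, 91, 92}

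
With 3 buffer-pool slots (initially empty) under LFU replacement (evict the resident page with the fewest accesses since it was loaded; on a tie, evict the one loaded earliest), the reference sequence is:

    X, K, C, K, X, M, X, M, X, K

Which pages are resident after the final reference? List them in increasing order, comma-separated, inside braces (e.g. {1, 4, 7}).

X -> fault, frames [X]
K -> fault, frames [X, K]
C -> fault, frames [X, K, C]
K -> hit
X -> hit
M -> fault, evict C, frames [X, K, M]
X -> hit
M -> hit
X -> hit
K -> hit

{K, M, X}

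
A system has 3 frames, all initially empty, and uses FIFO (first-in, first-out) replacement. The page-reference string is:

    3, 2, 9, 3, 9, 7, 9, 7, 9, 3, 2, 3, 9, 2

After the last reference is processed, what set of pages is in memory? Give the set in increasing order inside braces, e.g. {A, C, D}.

{2, 3, 9}

3 → fault, frames (3)
2 → fault, frames (3 2)
9 → fault, frames (3 2 9)
3 → hit
9 → hit
7 → fault, evict 3, frames (2 9 7)
9 → hit
7 → hit
9 → hit
3 → fault, evict 2, frames (9 7 3)
2 → fault, evict 9, frames (7 3 2)
3 → hit
9 → fault, evict 7, frames (3 2 9)
2 → hit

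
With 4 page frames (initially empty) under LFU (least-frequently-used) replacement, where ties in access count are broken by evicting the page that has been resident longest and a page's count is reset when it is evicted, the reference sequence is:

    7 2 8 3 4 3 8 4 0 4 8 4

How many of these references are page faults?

6

7 → fault, frames {7}
2 → fault, frames {7,2}
8 → fault, frames {7,2,8}
3 → fault, frames {7,2,8,3}
4 → fault, evict 7, frames {2,8,3,4}
3 → hit
8 → hit
4 → hit
0 → fault, evict 2, frames {8,3,4,0}
4 → hit
8 → hit
4 → hit
Page faults: 6.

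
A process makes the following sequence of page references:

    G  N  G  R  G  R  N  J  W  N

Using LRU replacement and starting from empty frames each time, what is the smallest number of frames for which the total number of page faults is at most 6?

3

f=1: 10 faults
f=2: 7 faults
f=3: 5 faults
f=4: 5 faults
f=5: 5 faults
Smallest f with faults ≤ 6 is 3.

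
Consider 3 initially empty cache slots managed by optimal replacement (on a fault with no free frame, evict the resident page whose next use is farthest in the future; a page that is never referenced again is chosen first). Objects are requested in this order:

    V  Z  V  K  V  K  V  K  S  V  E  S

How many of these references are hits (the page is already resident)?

7

V: fault, frames {V}
Z: fault, frames {V,Z}
V: hit
K: fault, frames {V,Z,K}
V: hit
K: hit
V: hit
K: hit
S: fault, evict K, frames {V,Z,S}
V: hit
E: fault, evict Z, frames {V,S,E}
S: hit
Hits: 7.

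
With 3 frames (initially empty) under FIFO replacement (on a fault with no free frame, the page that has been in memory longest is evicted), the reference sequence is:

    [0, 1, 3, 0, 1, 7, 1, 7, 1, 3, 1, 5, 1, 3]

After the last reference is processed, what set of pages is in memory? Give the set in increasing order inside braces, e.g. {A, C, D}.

{1, 3, 5}

0: miss, frames (0)
1: miss, frames (0 1)
3: miss, frames (0 1 3)
0: hit
1: hit
7: miss, evict 0, frames (1 3 7)
1: hit
7: hit
1: hit
3: hit
1: hit
5: miss, evict 1, frames (3 7 5)
1: miss, evict 3, frames (7 5 1)
3: miss, evict 7, frames (5 1 3)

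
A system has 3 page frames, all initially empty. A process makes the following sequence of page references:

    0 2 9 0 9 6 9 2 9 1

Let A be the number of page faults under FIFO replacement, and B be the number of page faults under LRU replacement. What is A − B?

Under FIFO: F F F . . F . . . F → 5 faults.
Under LRU: F F F . . F . F . F → 6 faults.
A − B = 5 − 6 = -1.

-1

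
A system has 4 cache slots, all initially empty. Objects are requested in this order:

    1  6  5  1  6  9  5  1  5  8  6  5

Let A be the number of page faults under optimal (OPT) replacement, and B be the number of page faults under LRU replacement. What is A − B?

-1

Under OPT: F F F . . F . . . F . . → 5 faults.
Under LRU: F F F . . F . . . F F . → 6 faults.
A − B = 5 − 6 = -1.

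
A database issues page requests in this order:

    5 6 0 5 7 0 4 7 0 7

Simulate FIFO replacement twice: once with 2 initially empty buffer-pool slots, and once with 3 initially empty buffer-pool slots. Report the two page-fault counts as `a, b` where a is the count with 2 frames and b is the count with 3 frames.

2 frames: F F F F F F F F F . → 9 faults.
3 frames: F F F . F . F . . . → 5 faults.
5 < 9: adding a frame reduced faults, as is typical.

9, 5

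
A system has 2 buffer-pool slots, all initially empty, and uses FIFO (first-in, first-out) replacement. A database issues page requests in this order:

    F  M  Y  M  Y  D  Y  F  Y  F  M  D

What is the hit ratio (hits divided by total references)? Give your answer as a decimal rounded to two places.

F → fault, frames [F]
M → fault, frames [F, M]
Y → fault, evict F, frames [M, Y]
M → hit
Y → hit
D → fault, evict M, frames [Y, D]
Y → hit
F → fault, evict Y, frames [D, F]
Y → fault, evict D, frames [F, Y]
F → hit
M → fault, evict F, frames [Y, M]
D → fault, evict Y, frames [M, D]
Hits: 4 of 12 references → 4/12 = 0.3333.

0.33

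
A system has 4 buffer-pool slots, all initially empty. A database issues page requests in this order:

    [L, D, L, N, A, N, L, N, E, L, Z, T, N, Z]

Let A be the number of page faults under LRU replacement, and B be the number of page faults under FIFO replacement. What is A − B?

-1

Under LRU: F F . F F . . . F . F F F . → 8 faults.
Under FIFO: F F . F F . . . F F F F F . → 9 faults.
A − B = 8 − 9 = -1.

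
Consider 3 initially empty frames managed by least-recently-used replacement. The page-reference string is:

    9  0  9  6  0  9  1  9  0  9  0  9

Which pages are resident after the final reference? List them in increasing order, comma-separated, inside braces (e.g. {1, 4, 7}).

9 -> fault, frames (9)
0 -> fault, frames (9 0)
9 -> hit
6 -> fault, frames (0 9 6)
0 -> hit
9 -> hit
1 -> fault, evict 6, frames (0 9 1)
9 -> hit
0 -> hit
9 -> hit
0 -> hit
9 -> hit

{0, 1, 9}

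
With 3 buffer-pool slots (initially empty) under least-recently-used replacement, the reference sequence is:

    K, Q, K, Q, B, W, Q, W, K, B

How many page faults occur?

K: fault, frames [K]
Q: fault, frames [K, Q]
K: hit
Q: hit
B: fault, frames [K, Q, B]
W: fault, evict K, frames [Q, B, W]
Q: hit
W: hit
K: fault, evict B, frames [Q, W, K]
B: fault, evict Q, frames [W, K, B]
Page faults: 6.

6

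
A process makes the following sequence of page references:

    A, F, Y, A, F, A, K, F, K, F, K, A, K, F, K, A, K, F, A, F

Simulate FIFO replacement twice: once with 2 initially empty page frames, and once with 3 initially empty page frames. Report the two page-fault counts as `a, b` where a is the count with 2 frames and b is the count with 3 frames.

11, 6

2 frames: F F F F F . F . . . . F . F F F . F . . → 11 faults.
3 frames: F F F . . . F . . . . F . F . . . . . . → 6 faults.
6 < 11: adding a frame reduced faults, as is typical.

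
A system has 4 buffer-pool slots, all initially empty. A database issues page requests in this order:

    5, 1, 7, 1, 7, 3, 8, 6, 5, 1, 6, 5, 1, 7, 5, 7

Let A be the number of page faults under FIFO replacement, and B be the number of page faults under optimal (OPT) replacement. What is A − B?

3

Under FIFO: F F F . . F F F F F . . . F . . → 9 faults.
Under OPT: F F F . . F F F . . . . . . . . → 6 faults.
A − B = 9 − 6 = 3.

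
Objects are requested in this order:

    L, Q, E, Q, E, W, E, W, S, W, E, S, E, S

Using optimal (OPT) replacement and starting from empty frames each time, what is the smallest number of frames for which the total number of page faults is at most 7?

f=1: 14 faults
f=2: 6 faults
f=3: 5 faults
f=4: 5 faults
f=5: 5 faults
Smallest f with faults ≤ 7 is 2.

2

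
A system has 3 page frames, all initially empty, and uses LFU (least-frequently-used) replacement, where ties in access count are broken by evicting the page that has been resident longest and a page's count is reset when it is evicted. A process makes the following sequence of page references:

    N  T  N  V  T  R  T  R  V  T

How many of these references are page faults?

N → fault, frames [N]
T → fault, frames [N, T]
N → hit
V → fault, frames [N, T, V]
T → hit
R → fault, evict V, frames [N, T, R]
T → hit
R → hit
V → fault, evict N, frames [T, R, V]
T → hit
Page faults: 5.

5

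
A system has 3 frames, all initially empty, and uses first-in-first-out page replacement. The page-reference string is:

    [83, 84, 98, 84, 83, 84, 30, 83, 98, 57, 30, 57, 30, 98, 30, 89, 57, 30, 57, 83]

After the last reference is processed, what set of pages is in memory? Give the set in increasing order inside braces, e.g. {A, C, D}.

83 → fault, frames {83}
84 → fault, frames {83,84}
98 → fault, frames {83,84,98}
84 → hit
83 → hit
84 → hit
30 → fault, evict 83, frames {84,98,30}
83 → fault, evict 84, frames {98,30,83}
98 → hit
57 → fault, evict 98, frames {30,83,57}
30 → hit
57 → hit
30 → hit
98 → fault, evict 30, frames {83,57,98}
30 → fault, evict 83, frames {57,98,30}
89 → fault, evict 57, frames {98,30,89}
57 → fault, evict 98, frames {30,89,57}
30 → hit
57 → hit
83 → fault, evict 30, frames {89,57,83}

{57, 83, 89}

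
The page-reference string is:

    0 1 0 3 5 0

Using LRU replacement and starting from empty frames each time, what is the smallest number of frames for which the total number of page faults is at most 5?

f=1: 6 faults
f=2: 5 faults
f=3: 4 faults
f=4: 4 faults
Smallest f with faults ≤ 5 is 2.

2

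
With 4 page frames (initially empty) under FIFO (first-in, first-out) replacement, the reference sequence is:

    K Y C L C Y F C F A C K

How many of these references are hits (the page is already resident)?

K -> fault, frames (K)
Y -> fault, frames (K Y)
C -> fault, frames (K Y C)
L -> fault, frames (K Y C L)
C -> hit
Y -> hit
F -> fault, evict K, frames (Y C L F)
C -> hit
F -> hit
A -> fault, evict Y, frames (C L F A)
C -> hit
K -> fault, evict C, frames (L F A K)
Hits: 5.

5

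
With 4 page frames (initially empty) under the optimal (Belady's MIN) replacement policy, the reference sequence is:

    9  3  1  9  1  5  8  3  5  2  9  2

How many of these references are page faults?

6

9 -> miss, frames {9}
3 -> miss, frames {9,3}
1 -> miss, frames {9,3,1}
9 -> hit
1 -> hit
5 -> miss, frames {9,3,1,5}
8 -> miss, evict 1, frames {9,3,5,8}
3 -> hit
5 -> hit
2 -> miss, evict 8, frames {9,3,5,2}
9 -> hit
2 -> hit
Page faults: 6.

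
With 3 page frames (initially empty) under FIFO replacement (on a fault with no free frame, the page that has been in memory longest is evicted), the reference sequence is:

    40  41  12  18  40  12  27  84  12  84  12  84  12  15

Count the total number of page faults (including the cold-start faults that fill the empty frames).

40 -> miss, frames {40}
41 -> miss, frames {40,41}
12 -> miss, frames {40,41,12}
18 -> miss, evict 40, frames {41,12,18}
40 -> miss, evict 41, frames {12,18,40}
12 -> hit
27 -> miss, evict 12, frames {18,40,27}
84 -> miss, evict 18, frames {40,27,84}
12 -> miss, evict 40, frames {27,84,12}
84 -> hit
12 -> hit
84 -> hit
12 -> hit
15 -> miss, evict 27, frames {84,12,15}
Page faults: 9.

9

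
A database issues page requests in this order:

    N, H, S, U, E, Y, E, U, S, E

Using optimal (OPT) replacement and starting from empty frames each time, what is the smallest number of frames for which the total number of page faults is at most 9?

2

f=1: 10 faults
f=2: 8 faults
f=3: 7 faults
f=4: 6 faults
f=5: 6 faults
f=6: 6 faults
Smallest f with faults ≤ 9 is 2.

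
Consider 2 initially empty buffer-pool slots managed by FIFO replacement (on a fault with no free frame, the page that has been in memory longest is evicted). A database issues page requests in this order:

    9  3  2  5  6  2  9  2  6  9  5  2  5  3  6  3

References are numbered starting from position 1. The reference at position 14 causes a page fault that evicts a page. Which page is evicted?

5

pos 1: 9 -> miss, frames (9)
pos 2: 3 -> miss, frames (9 3)
pos 3: 2 -> miss, evict 9, frames (3 2)
pos 4: 5 -> miss, evict 3, frames (2 5)
pos 5: 6 -> miss, evict 2, frames (5 6)
pos 6: 2 -> miss, evict 5, frames (6 2)
pos 7: 9 -> miss, evict 6, frames (2 9)
pos 8: 2 -> hit
pos 9: 6 -> miss, evict 2, frames (9 6)
pos 10: 9 -> hit
pos 11: 5 -> miss, evict 9, frames (6 5)
pos 12: 2 -> miss, evict 6, frames (5 2)
pos 13: 5 -> hit
pos 14: 3 -> miss, evict 5, frames (2 3)
At position 14, page 5 is evicted.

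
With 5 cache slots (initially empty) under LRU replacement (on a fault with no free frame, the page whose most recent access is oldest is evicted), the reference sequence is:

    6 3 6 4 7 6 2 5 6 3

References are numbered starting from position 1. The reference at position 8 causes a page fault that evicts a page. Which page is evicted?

3

pos 1: 6 → fault, frames {6}
pos 2: 3 → fault, frames {6,3}
pos 3: 6 → hit
pos 4: 4 → fault, frames {3,6,4}
pos 5: 7 → fault, frames {3,6,4,7}
pos 6: 6 → hit
pos 7: 2 → fault, frames {3,4,7,6,2}
pos 8: 5 → fault, evict 3, frames {4,7,6,2,5}
At position 8, page 3 is evicted.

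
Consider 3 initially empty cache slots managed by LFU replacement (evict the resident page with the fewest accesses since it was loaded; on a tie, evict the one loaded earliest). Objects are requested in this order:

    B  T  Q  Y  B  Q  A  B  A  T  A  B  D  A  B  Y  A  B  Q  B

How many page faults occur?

B -> miss, frames {B}
T -> miss, frames {B,T}
Q -> miss, frames {B,T,Q}
Y -> miss, evict B, frames {T,Q,Y}
B -> miss, evict T, frames {Q,Y,B}
Q -> hit
A -> miss, evict Y, frames {Q,B,A}
B -> hit
A -> hit
T -> miss, evict Q, frames {B,A,T}
A -> hit
B -> hit
D -> miss, evict T, frames {B,A,D}
A -> hit
B -> hit
Y -> miss, evict D, frames {B,A,Y}
A -> hit
B -> hit
Q -> miss, evict Y, frames {B,A,Q}
B -> hit
Page faults: 10.

10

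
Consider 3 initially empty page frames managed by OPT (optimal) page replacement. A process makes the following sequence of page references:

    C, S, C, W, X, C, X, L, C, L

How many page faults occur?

5

C → fault, frames {C}
S → fault, frames {C,S}
C → hit
W → fault, frames {C,S,W}
X → fault, evict W, frames {C,S,X}
C → hit
X → hit
L → fault, evict X, frames {C,S,L}
C → hit
L → hit
Page faults: 5.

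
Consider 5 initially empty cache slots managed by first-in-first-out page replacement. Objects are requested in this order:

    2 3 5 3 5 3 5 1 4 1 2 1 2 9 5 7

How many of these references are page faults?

2 -> miss, frames (2)
3 -> miss, frames (2 3)
5 -> miss, frames (2 3 5)
3 -> hit
5 -> hit
3 -> hit
5 -> hit
1 -> miss, frames (2 3 5 1)
4 -> miss, frames (2 3 5 1 4)
1 -> hit
2 -> hit
1 -> hit
2 -> hit
9 -> miss, evict 2, frames (3 5 1 4 9)
5 -> hit
7 -> miss, evict 3, frames (5 1 4 9 7)
Page faults: 7.

7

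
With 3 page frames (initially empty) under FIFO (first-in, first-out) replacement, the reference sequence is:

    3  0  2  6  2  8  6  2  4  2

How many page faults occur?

7

3 → miss, frames {3}
0 → miss, frames {3,0}
2 → miss, frames {3,0,2}
6 → miss, evict 3, frames {0,2,6}
2 → hit
8 → miss, evict 0, frames {2,6,8}
6 → hit
2 → hit
4 → miss, evict 2, frames {6,8,4}
2 → miss, evict 6, frames {8,4,2}
Page faults: 7.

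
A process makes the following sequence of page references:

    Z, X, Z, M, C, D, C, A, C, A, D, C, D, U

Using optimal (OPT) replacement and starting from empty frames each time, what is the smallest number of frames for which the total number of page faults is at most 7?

3

f=1: 14 faults
f=2: 8 faults
f=3: 7 faults
f=4: 7 faults
f=5: 7 faults
f=6: 7 faults
f=7: 7 faults
Smallest f with faults ≤ 7 is 3.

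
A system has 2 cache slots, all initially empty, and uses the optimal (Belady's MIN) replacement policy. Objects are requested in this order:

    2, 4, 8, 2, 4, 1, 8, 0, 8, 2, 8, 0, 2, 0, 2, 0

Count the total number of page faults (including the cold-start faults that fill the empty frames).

2 → fault, frames (2)
4 → fault, frames (2 4)
8 → fault, evict 4, frames (2 8)
2 → hit
4 → fault, evict 2, frames (8 4)
1 → fault, evict 4, frames (8 1)
8 → hit
0 → fault, evict 1, frames (8 0)
8 → hit
2 → fault, evict 0, frames (8 2)
8 → hit
0 → fault, evict 8, frames (2 0)
2 → hit
0 → hit
2 → hit
0 → hit
Page faults: 8.

8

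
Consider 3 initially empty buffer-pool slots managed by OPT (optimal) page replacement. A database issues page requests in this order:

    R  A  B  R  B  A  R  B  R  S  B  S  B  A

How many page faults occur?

4

R: fault, frames (R)
A: fault, frames (R A)
B: fault, frames (R A B)
R: hit
B: hit
A: hit
R: hit
B: hit
R: hit
S: fault, evict R, frames (A B S)
B: hit
S: hit
B: hit
A: hit
Page faults: 4.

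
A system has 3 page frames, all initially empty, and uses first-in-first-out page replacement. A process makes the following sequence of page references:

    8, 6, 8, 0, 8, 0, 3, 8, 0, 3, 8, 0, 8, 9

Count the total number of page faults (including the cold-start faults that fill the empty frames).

6

8 -> fault, frames (8)
6 -> fault, frames (8 6)
8 -> hit
0 -> fault, frames (8 6 0)
8 -> hit
0 -> hit
3 -> fault, evict 8, frames (6 0 3)
8 -> fault, evict 6, frames (0 3 8)
0 -> hit
3 -> hit
8 -> hit
0 -> hit
8 -> hit
9 -> fault, evict 0, frames (3 8 9)
Page faults: 6.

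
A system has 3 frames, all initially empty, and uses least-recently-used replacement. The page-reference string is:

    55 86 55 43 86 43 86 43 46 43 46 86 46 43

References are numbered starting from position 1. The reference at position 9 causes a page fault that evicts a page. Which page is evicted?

55

pos 1: 55 -> fault, frames {55}
pos 2: 86 -> fault, frames {55,86}
pos 3: 55 -> hit
pos 4: 43 -> fault, frames {86,55,43}
pos 5: 86 -> hit
pos 6: 43 -> hit
pos 7: 86 -> hit
pos 8: 43 -> hit
pos 9: 46 -> fault, evict 55, frames {86,43,46}
At position 9, page 55 is evicted.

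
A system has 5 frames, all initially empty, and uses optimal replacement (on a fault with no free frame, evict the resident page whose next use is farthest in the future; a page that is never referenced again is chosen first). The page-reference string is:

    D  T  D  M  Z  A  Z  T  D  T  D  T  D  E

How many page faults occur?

D → miss, frames [D]
T → miss, frames [D, T]
D → hit
M → miss, frames [D, T, M]
Z → miss, frames [D, T, M, Z]
A → miss, frames [D, T, M, Z, A]
Z → hit
T → hit
D → hit
T → hit
D → hit
T → hit
D → hit
E → miss, evict A, frames [D, T, M, Z, E]
Page faults: 6.

6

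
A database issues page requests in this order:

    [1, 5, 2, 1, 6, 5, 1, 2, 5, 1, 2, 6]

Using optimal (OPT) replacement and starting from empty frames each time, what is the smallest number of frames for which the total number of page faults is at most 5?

f=1: 12 faults
f=2: 8 faults
f=3: 6 faults
f=4: 4 faults
Smallest f with faults ≤ 5 is 4.

4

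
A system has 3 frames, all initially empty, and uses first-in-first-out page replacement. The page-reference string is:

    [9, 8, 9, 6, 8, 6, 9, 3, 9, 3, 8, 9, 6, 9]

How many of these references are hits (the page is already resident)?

7

9 → fault, frames (9)
8 → fault, frames (9 8)
9 → hit
6 → fault, frames (9 8 6)
8 → hit
6 → hit
9 → hit
3 → fault, evict 9, frames (8 6 3)
9 → fault, evict 8, frames (6 3 9)
3 → hit
8 → fault, evict 6, frames (3 9 8)
9 → hit
6 → fault, evict 3, frames (9 8 6)
9 → hit
Hits: 7.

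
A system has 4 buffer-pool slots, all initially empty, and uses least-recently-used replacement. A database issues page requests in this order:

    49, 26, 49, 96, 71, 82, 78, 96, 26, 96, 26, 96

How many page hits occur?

49 -> miss, frames (49)
26 -> miss, frames (49 26)
49 -> hit
96 -> miss, frames (26 49 96)
71 -> miss, frames (26 49 96 71)
82 -> miss, evict 26, frames (49 96 71 82)
78 -> miss, evict 49, frames (96 71 82 78)
96 -> hit
26 -> miss, evict 71, frames (82 78 96 26)
96 -> hit
26 -> hit
96 -> hit
Hits: 5.

5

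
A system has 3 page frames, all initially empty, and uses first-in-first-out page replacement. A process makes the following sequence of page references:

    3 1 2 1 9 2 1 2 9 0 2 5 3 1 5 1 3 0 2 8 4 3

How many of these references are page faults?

13

3: miss, frames {3}
1: miss, frames {3,1}
2: miss, frames {3,1,2}
1: hit
9: miss, evict 3, frames {1,2,9}
2: hit
1: hit
2: hit
9: hit
0: miss, evict 1, frames {2,9,0}
2: hit
5: miss, evict 2, frames {9,0,5}
3: miss, evict 9, frames {0,5,3}
1: miss, evict 0, frames {5,3,1}
5: hit
1: hit
3: hit
0: miss, evict 5, frames {3,1,0}
2: miss, evict 3, frames {1,0,2}
8: miss, evict 1, frames {0,2,8}
4: miss, evict 0, frames {2,8,4}
3: miss, evict 2, frames {8,4,3}
Page faults: 13.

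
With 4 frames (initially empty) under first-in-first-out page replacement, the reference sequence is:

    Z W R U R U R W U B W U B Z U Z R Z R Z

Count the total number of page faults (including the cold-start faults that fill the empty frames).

Z -> fault, frames (Z)
W -> fault, frames (Z W)
R -> fault, frames (Z W R)
U -> fault, frames (Z W R U)
R -> hit
U -> hit
R -> hit
W -> hit
U -> hit
B -> fault, evict Z, frames (W R U B)
W -> hit
U -> hit
B -> hit
Z -> fault, evict W, frames (R U B Z)
U -> hit
Z -> hit
R -> hit
Z -> hit
R -> hit
Z -> hit
Page faults: 6.

6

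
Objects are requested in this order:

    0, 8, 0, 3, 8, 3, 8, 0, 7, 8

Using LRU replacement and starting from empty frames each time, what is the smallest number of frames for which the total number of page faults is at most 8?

2

f=1: 10 faults
f=2: 7 faults
f=3: 4 faults
f=4: 4 faults
Smallest f with faults ≤ 8 is 2.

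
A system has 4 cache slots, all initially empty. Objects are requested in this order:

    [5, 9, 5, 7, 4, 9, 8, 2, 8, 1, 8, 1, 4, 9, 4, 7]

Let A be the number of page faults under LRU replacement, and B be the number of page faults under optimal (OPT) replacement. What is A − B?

2

Under LRU: F F . F F . F F . F . . F F . F → 10 faults.
Under OPT: F F . F F . F F . F . . . . . F → 8 faults.
A − B = 10 − 8 = 2.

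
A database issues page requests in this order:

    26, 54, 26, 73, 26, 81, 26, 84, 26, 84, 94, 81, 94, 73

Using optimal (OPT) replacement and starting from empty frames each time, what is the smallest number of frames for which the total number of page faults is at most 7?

3

f=1: 14 faults
f=2: 8 faults
f=3: 7 faults
f=4: 6 faults
f=5: 6 faults
f=6: 6 faults
Smallest f with faults ≤ 7 is 3.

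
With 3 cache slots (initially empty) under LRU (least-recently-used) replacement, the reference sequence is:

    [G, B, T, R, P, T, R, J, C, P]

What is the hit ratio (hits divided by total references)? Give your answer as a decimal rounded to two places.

0.20

G: fault, frames (G)
B: fault, frames (G B)
T: fault, frames (G B T)
R: fault, evict G, frames (B T R)
P: fault, evict B, frames (T R P)
T: hit
R: hit
J: fault, evict P, frames (T R J)
C: fault, evict T, frames (R J C)
P: fault, evict R, frames (J C P)
Hits: 2 of 10 references → 2/10 = 0.2000.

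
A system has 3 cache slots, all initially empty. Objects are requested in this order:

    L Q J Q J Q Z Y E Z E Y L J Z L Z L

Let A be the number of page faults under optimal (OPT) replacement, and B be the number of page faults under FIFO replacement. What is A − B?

Under OPT: F F F . . . F F F . . . F F . . . . → 8 faults.
Under FIFO: F F F . . . F F F . . . F F F . . . → 9 faults.
A − B = 8 − 9 = -1.

-1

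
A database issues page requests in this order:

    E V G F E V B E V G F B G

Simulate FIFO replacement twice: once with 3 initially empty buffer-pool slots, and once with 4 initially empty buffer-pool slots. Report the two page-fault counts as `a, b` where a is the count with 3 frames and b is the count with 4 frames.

3 frames: F F F F F F F . . F F . . → 9 faults.
4 frames: F F F F . . F F F F F F . → 10 faults.
10 > 9: adding a frame increased faults — Belady's anomaly.

9, 10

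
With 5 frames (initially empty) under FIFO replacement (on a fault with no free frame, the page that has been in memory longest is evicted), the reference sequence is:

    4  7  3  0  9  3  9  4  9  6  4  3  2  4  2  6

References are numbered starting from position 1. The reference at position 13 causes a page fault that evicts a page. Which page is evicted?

pos 1: 4: miss, frames [4]
pos 2: 7: miss, frames [4, 7]
pos 3: 3: miss, frames [4, 7, 3]
pos 4: 0: miss, frames [4, 7, 3, 0]
pos 5: 9: miss, frames [4, 7, 3, 0, 9]
pos 6: 3: hit
pos 7: 9: hit
pos 8: 4: hit
pos 9: 9: hit
pos 10: 6: miss, evict 4, frames [7, 3, 0, 9, 6]
pos 11: 4: miss, evict 7, frames [3, 0, 9, 6, 4]
pos 12: 3: hit
pos 13: 2: miss, evict 3, frames [0, 9, 6, 4, 2]
At position 13, page 3 is evicted.

3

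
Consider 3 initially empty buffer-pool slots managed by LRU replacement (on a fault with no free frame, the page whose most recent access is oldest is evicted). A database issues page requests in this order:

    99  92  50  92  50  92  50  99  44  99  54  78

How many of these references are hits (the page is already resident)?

99: fault, frames (99)
92: fault, frames (99 92)
50: fault, frames (99 92 50)
92: hit
50: hit
92: hit
50: hit
99: hit
44: fault, evict 92, frames (50 99 44)
99: hit
54: fault, evict 50, frames (44 99 54)
78: fault, evict 44, frames (99 54 78)
Hits: 6.

6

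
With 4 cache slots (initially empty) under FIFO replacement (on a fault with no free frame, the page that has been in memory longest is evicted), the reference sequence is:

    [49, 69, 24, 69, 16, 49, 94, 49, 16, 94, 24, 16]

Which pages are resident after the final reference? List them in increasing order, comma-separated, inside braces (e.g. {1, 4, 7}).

{16, 24, 49, 94}

49 → fault, frames {49}
69 → fault, frames {49,69}
24 → fault, frames {49,69,24}
69 → hit
16 → fault, frames {49,69,24,16}
49 → hit
94 → fault, evict 49, frames {69,24,16,94}
49 → fault, evict 69, frames {24,16,94,49}
16 → hit
94 → hit
24 → hit
16 → hit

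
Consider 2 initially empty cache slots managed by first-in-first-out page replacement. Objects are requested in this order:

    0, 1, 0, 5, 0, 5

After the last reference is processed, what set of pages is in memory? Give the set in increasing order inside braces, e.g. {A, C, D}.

0 → miss, frames (0)
1 → miss, frames (0 1)
0 → hit
5 → miss, evict 0, frames (1 5)
0 → miss, evict 1, frames (5 0)
5 → hit

{0, 5}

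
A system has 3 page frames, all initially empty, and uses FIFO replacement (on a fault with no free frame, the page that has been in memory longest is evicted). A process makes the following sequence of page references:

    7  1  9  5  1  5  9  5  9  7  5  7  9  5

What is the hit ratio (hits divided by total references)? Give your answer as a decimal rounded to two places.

7: fault, frames {7}
1: fault, frames {7,1}
9: fault, frames {7,1,9}
5: fault, evict 7, frames {1,9,5}
1: hit
5: hit
9: hit
5: hit
9: hit
7: fault, evict 1, frames {9,5,7}
5: hit
7: hit
9: hit
5: hit
Hits: 9 of 14 references → 9/14 = 0.6429.

0.64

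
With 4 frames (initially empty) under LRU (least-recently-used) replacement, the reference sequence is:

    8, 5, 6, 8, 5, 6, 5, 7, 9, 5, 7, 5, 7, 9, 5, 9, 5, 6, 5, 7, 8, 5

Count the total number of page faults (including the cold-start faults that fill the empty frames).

8 → fault, frames {8}
5 → fault, frames {8,5}
6 → fault, frames {8,5,6}
8 → hit
5 → hit
6 → hit
5 → hit
7 → fault, frames {8,6,5,7}
9 → fault, evict 8, frames {6,5,7,9}
5 → hit
7 → hit
5 → hit
7 → hit
9 → hit
5 → hit
9 → hit
5 → hit
6 → hit
5 → hit
7 → hit
8 → fault, evict 9, frames {6,5,7,8}
5 → hit
Page faults: 6.

6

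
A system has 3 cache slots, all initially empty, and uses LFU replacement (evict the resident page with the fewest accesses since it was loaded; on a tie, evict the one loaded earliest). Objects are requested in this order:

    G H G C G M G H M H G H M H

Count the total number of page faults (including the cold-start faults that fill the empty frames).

5

G → miss, frames [G]
H → miss, frames [G, H]
G → hit
C → miss, frames [G, H, C]
G → hit
M → miss, evict H, frames [G, C, M]
G → hit
H → miss, evict C, frames [G, M, H]
M → hit
H → hit
G → hit
H → hit
M → hit
H → hit
Page faults: 5.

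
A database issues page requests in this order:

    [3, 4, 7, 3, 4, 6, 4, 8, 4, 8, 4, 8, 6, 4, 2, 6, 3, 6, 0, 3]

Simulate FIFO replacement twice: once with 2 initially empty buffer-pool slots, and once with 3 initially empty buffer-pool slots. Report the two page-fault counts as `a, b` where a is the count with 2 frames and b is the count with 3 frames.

2 frames: F F F F F F . F F . . . F . F . F F F F → 14 faults.
3 frames: F F F . . F . F F . . . . . F F F . F . → 10 faults.
10 < 14: adding a frame reduced faults, as is typical.

14, 10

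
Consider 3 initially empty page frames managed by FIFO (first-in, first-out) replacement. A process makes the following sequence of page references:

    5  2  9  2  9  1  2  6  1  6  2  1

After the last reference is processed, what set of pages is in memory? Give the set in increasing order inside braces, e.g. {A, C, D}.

5 → miss, frames [5]
2 → miss, frames [5, 2]
9 → miss, frames [5, 2, 9]
2 → hit
9 → hit
1 → miss, evict 5, frames [2, 9, 1]
2 → hit
6 → miss, evict 2, frames [9, 1, 6]
1 → hit
6 → hit
2 → miss, evict 9, frames [1, 6, 2]
1 → hit

{1, 2, 6}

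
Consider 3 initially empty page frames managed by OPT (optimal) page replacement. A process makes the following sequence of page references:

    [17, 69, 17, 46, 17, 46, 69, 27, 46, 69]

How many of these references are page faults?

17 → miss, frames [17]
69 → miss, frames [17, 69]
17 → hit
46 → miss, frames [17, 69, 46]
17 → hit
46 → hit
69 → hit
27 → miss, evict 17, frames [69, 46, 27]
46 → hit
69 → hit
Page faults: 4.

4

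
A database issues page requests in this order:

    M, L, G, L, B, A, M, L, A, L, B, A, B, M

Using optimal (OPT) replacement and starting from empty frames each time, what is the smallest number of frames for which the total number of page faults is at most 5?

4

f=1: 14 faults
f=2: 9 faults
f=3: 6 faults
f=4: 5 faults
f=5: 5 faults
Smallest f with faults ≤ 5 is 4.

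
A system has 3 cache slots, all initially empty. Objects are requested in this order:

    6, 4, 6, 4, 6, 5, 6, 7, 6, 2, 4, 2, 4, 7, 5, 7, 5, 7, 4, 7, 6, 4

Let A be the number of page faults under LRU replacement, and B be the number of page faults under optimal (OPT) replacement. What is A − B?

Under LRU: F F . . . F . F . F F . . F F . . . . . F . → 9 faults.
Under OPT: F F . . . F . F . F . . . . F . . . . . F . → 7 faults.
A − B = 9 − 7 = 2.

2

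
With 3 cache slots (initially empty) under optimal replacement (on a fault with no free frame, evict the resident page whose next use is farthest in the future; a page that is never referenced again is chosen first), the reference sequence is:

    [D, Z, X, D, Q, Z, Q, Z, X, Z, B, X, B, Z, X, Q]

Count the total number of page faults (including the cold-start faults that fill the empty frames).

6

D: fault, frames {D}
Z: fault, frames {D,Z}
X: fault, frames {D,Z,X}
D: hit
Q: fault, evict D, frames {Z,X,Q}
Z: hit
Q: hit
Z: hit
X: hit
Z: hit
B: fault, evict Q, frames {Z,X,B}
X: hit
B: hit
Z: hit
X: hit
Q: fault, evict B, frames {Z,X,Q}
Page faults: 6.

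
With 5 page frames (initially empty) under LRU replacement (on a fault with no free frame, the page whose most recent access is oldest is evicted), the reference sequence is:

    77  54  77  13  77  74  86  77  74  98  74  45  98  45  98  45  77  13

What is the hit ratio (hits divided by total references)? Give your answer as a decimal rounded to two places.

77 -> fault, frames {77}
54 -> fault, frames {77,54}
77 -> hit
13 -> fault, frames {54,77,13}
77 -> hit
74 -> fault, frames {54,13,77,74}
86 -> fault, frames {54,13,77,74,86}
77 -> hit
74 -> hit
98 -> fault, evict 54, frames {13,86,77,74,98}
74 -> hit
45 -> fault, evict 13, frames {86,77,98,74,45}
98 -> hit
45 -> hit
98 -> hit
45 -> hit
77 -> hit
13 -> fault, evict 86, frames {74,98,45,77,13}
Hits: 10 of 18 references → 10/18 = 0.5556.

0.56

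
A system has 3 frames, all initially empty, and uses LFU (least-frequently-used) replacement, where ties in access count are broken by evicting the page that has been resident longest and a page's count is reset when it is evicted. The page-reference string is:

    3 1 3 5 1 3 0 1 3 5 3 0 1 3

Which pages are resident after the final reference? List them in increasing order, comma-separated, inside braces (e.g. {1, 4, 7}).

{0, 1, 3}

3 → fault, frames (3)
1 → fault, frames (3 1)
3 → hit
5 → fault, frames (3 1 5)
1 → hit
3 → hit
0 → fault, evict 5, frames (3 1 0)
1 → hit
3 → hit
5 → fault, evict 0, frames (3 1 5)
3 → hit
0 → fault, evict 5, frames (3 1 0)
1 → hit
3 → hit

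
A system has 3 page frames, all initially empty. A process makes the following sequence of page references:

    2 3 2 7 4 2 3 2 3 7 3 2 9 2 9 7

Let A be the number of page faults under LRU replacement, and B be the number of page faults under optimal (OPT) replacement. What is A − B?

Under LRU: F F . F F . F . . F . . F . . F → 8 faults.
Under OPT: F F . F F . . . . F . . F . . . → 6 faults.
A − B = 8 − 6 = 2.

2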